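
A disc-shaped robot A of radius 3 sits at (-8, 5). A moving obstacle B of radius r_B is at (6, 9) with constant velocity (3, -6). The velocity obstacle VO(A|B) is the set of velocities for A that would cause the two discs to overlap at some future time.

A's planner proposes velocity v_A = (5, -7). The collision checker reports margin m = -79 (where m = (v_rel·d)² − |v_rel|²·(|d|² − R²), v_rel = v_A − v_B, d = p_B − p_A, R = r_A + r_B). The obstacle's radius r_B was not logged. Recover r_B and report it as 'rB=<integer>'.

m = -79
d = (14, 4);  v_rel = (2, -1),  |v_rel|² = 5
v_rel×d = (2)·(4) − (-1)·(14) = 22
since m = R²·5 − 22²:  R² = (484 + -79) / 5 = 81
R = √81 = 9  ⇒  r_B = 9 − 3 = 6

rB=6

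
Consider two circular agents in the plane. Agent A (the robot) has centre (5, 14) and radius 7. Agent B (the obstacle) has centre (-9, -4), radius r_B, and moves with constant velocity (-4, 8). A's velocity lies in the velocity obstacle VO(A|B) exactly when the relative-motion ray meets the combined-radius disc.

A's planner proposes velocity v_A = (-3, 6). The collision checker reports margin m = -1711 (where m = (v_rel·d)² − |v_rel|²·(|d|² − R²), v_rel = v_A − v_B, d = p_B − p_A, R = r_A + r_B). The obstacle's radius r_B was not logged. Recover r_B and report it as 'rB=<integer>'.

m = -1711
d = (-14, -18);  v_rel = (1, -2),  |v_rel|² = 5
v_rel×d = (1)·(-18) − (-2)·(-14) = -46
since m = R²·5 − (-46)²:  R² = (2116 + -1711) / 5 = 81
R = √81 = 9  ⇒  r_B = 9 − 7 = 2

rB=2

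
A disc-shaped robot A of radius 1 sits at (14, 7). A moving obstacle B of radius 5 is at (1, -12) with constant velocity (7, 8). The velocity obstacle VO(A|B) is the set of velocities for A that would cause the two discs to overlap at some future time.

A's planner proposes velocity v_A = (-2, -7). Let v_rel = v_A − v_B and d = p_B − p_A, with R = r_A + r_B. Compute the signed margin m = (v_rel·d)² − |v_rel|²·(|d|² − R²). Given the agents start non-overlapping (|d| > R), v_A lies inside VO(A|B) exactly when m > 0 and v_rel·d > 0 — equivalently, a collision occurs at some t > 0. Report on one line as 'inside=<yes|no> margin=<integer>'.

d = (-13, -19),  |d|² = 530;  R = 1+5 = 6,  c = 530−6² = 494
v_rel = (-9, -15),  |v_rel|² = 306;  v_rel·d = (-9)·(-13) + (-15)·(-19) = 402
306·t² − 804·t + 494 = 0  ⇒  m = 402² − 306·494 = 10440
m = 10440 > 0,  v_rel·d = 402 > 0  ⇒  inside

inside=yes margin=10440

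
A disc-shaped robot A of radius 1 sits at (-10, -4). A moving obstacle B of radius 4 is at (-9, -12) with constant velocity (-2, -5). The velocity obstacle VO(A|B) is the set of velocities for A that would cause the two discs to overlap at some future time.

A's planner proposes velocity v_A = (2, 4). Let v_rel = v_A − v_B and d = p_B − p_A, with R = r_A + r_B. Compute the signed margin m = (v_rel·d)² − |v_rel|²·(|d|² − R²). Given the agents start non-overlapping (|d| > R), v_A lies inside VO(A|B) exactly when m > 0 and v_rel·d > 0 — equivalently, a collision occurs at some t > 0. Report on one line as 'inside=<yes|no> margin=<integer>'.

d = (1, -8),  |d|² = 65;  R = 1+4 = 5,  c = 65−5² = 40
v_rel = (4, 9),  |v_rel|² = 97;  v_rel·d = (4)·(1) + (9)·(-8) = -68
97·t² + 136·t + 40 = 0  ⇒  m = (-68)² − 97·40 = 744
m = 744 > 0,  v_rel·d = -68 < 0  ⇒  outside

inside=no margin=744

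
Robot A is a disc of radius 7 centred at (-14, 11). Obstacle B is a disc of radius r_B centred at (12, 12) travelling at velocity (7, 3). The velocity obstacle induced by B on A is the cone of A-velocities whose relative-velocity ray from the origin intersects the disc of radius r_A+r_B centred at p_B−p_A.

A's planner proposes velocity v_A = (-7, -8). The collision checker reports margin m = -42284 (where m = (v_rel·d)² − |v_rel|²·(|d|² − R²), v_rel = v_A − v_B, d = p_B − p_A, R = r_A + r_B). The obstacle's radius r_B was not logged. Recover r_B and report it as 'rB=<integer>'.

m = -42284
d = (26, 1);  v_rel = (-14, -11),  |v_rel|² = 317
v_rel×d = (-14)·(1) − (-11)·(26) = 272
since m = R²·317 − 272²:  R² = (73984 + -42284) / 317 = 100
R = √100 = 10  ⇒  r_B = 10 − 7 = 3

rB=3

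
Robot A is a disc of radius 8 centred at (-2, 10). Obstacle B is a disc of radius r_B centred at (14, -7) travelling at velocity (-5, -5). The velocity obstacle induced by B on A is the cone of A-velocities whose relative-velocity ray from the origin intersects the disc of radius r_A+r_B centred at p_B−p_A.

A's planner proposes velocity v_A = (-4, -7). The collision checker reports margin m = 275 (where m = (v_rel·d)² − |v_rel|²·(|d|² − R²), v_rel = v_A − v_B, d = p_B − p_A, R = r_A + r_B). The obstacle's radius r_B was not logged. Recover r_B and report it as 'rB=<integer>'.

m = 275
d = (16, -17);  v_rel = (1, -2),  |v_rel|² = 5
v_rel×d = (1)·(-17) − (-2)·(16) = 15
since m = R²·5 − 15²:  R² = (225 + 275) / 5 = 100
R = √100 = 10  ⇒  r_B = 10 − 8 = 2

rB=2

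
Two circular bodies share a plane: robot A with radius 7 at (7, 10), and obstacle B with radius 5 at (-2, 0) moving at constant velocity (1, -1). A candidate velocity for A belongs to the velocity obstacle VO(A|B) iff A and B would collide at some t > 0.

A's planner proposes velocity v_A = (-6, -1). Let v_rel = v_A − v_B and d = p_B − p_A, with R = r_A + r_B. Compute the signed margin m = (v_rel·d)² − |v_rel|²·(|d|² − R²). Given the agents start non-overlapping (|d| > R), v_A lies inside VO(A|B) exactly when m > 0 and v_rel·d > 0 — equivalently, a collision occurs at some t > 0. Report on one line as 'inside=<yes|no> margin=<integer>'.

d = (-9, -10),  |d|² = 181;  R = 7+5 = 12,  c = 181−12² = 37
v_rel = (-7, 0),  |v_rel|² = 49;  v_rel·d = (-7)·(-9) + (0)·(-10) = 63
49·t² − 126·t + 37 = 0  ⇒  m = 63² − 49·37 = 2156
m = 2156 > 0,  v_rel·d = 63 > 0  ⇒  inside

inside=yes margin=2156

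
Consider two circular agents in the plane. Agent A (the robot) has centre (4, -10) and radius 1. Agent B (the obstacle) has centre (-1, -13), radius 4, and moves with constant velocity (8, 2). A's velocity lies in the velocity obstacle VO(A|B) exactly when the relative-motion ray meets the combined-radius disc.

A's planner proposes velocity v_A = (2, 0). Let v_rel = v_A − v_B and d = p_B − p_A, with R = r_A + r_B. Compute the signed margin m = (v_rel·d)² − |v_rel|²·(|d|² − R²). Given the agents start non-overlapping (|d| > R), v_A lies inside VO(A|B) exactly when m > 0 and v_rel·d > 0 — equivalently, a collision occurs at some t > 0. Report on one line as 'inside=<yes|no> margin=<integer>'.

d = (-5, -3),  |d|² = 34;  R = 1+4 = 5,  c = 34−5² = 9
v_rel = (-6, -2),  |v_rel|² = 40;  v_rel·d = (-6)·(-5) + (-2)·(-3) = 36
40·t² − 72·t + 9 = 0  ⇒  m = 36² − 40·9 = 936
m = 936 > 0,  v_rel·d = 36 > 0  ⇒  inside

inside=yes margin=936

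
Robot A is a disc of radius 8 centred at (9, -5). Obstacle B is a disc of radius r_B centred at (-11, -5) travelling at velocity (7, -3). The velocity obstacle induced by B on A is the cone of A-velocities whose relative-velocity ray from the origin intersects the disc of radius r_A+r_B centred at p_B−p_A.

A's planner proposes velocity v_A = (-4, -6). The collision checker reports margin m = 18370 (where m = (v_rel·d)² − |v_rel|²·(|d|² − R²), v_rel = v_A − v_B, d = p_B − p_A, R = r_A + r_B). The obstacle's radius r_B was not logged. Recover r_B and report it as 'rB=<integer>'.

m = 18370
d = (-20, 0);  v_rel = (-11, -3),  |v_rel|² = 130
v_rel×d = (-11)·(0) − (-3)·(-20) = -60
since m = R²·130 − (-60)²:  R² = (3600 + 18370) / 130 = 169
R = √169 = 13  ⇒  r_B = 13 − 8 = 5

rB=5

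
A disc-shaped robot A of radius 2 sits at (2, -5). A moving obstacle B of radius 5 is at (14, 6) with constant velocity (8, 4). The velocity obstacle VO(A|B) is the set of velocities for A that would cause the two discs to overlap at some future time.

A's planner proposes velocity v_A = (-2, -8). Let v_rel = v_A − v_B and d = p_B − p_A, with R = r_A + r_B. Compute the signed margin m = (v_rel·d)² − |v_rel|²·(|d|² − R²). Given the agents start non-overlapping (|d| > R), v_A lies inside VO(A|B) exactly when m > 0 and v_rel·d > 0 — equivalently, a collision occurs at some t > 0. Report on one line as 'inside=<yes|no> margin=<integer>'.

d = (12, 11),  |d|² = 265;  R = 2+5 = 7,  c = 265−7² = 216
v_rel = (-10, -12),  |v_rel|² = 244;  v_rel·d = (-10)·(12) + (-12)·(11) = -252
244·t² + 504·t + 216 = 0  ⇒  m = (-252)² − 244·216 = 10800
m = 10800 > 0,  v_rel·d = -252 < 0  ⇒  outside

inside=no margin=10800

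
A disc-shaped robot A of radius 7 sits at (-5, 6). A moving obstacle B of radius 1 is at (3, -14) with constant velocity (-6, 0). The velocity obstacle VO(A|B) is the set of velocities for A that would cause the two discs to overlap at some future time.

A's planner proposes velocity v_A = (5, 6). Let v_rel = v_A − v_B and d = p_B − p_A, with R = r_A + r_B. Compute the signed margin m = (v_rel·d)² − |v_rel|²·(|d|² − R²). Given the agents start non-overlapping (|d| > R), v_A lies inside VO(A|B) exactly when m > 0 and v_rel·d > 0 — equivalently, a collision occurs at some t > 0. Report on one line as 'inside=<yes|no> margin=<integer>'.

d = (8, -20),  |d|² = 464;  R = 7+1 = 8,  c = 464−8² = 400
v_rel = (11, 6),  |v_rel|² = 157;  v_rel·d = (11)·(8) + (6)·(-20) = -32
157·t² + 64·t + 400 = 0  ⇒  m = (-32)² − 157·400 = -61776
m = -61776 < 0,  v_rel·d = -32 < 0  ⇒  outside

inside=no margin=-61776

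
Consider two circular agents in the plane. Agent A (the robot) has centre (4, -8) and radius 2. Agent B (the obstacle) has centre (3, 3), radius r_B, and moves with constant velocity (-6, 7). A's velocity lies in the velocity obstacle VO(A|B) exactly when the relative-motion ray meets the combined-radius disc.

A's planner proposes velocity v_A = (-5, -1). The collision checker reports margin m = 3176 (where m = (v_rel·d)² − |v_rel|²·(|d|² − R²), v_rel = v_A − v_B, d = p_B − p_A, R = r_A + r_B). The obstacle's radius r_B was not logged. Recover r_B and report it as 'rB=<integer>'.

m = 3176
d = (-1, 11);  v_rel = (1, -8),  |v_rel|² = 65
v_rel×d = (1)·(11) − (-8)·(-1) = 3
since m = R²·65 − 3²:  R² = (9 + 3176) / 65 = 49
R = √49 = 7  ⇒  r_B = 7 − 2 = 5

rB=5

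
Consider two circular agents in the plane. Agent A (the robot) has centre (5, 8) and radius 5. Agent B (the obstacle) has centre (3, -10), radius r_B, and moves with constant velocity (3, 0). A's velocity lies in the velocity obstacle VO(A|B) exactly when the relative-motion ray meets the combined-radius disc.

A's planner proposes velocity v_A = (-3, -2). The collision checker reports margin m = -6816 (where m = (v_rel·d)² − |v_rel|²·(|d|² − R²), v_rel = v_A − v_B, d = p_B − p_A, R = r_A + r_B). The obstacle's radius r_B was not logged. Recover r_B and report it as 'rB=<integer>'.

m = -6816
d = (-2, -18);  v_rel = (-6, -2),  |v_rel|² = 40
v_rel×d = (-6)·(-18) − (-2)·(-2) = 104
since m = R²·40 − 104²:  R² = (10816 + -6816) / 40 = 100
R = √100 = 10  ⇒  r_B = 10 − 5 = 5

rB=5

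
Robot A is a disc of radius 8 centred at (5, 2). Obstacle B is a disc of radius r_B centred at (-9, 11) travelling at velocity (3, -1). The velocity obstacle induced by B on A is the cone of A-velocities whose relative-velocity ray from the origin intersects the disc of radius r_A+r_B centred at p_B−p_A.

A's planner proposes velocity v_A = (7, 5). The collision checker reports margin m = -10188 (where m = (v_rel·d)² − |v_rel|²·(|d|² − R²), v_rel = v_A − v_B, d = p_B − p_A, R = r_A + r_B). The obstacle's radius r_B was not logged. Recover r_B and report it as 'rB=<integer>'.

m = -10188
d = (-14, 9);  v_rel = (4, 6),  |v_rel|² = 52
v_rel×d = (4)·(9) − (6)·(-14) = 120
since m = R²·52 − 120²:  R² = (14400 + -10188) / 52 = 81
R = √81 = 9  ⇒  r_B = 9 − 8 = 1

rB=1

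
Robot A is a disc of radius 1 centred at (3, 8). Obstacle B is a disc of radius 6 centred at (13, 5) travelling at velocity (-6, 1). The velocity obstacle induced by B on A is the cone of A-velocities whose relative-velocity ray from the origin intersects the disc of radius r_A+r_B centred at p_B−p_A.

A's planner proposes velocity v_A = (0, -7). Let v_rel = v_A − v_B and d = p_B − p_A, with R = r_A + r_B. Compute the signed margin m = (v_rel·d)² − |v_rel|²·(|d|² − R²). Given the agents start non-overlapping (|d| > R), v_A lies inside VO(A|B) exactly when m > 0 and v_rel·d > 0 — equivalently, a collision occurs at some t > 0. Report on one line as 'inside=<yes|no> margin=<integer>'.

d = (10, -3),  |d|² = 109;  R = 1+6 = 7,  c = 109−7² = 60
v_rel = (6, -8),  |v_rel|² = 100;  v_rel·d = (6)·(10) + (-8)·(-3) = 84
100·t² − 168·t + 60 = 0  ⇒  m = 84² − 100·60 = 1056
m = 1056 > 0,  v_rel·d = 84 > 0  ⇒  inside

inside=yes margin=1056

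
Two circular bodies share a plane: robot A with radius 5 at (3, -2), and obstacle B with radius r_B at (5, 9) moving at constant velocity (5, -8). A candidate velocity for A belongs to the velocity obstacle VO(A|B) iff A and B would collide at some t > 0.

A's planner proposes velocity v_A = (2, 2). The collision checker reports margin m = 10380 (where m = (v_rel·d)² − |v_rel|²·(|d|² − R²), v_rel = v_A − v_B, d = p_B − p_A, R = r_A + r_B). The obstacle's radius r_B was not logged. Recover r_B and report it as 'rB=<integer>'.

m = 10380
d = (2, 11);  v_rel = (-3, 10),  |v_rel|² = 109
v_rel×d = (-3)·(11) − (10)·(2) = -53
since m = R²·109 − (-53)²:  R² = (2809 + 10380) / 109 = 121
R = √121 = 11  ⇒  r_B = 11 − 5 = 6

rB=6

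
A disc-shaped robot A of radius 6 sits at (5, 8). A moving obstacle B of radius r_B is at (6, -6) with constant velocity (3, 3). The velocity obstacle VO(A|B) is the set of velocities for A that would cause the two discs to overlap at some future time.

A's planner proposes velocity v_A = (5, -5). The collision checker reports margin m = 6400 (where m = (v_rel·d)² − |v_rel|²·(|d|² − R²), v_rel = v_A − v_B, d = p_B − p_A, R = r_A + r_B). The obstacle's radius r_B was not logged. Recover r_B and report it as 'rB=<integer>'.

m = 6400
d = (1, -14);  v_rel = (2, -8),  |v_rel|² = 68
v_rel×d = (2)·(-14) − (-8)·(1) = -20
since m = R²·68 − (-20)²:  R² = (400 + 6400) / 68 = 100
R = √100 = 10  ⇒  r_B = 10 − 6 = 4

rB=4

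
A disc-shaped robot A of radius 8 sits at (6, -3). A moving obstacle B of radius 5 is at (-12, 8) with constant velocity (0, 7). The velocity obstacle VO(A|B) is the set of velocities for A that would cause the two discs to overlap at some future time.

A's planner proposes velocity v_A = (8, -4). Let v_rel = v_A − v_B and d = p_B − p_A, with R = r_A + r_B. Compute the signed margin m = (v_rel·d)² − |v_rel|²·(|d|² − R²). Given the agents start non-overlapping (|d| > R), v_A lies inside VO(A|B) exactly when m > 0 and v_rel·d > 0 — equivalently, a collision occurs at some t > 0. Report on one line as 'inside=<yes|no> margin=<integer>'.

d = (-18, 11),  |d|² = 445;  R = 8+5 = 13,  c = 445−13² = 276
v_rel = (8, -11),  |v_rel|² = 185;  v_rel·d = (8)·(-18) + (-11)·(11) = -265
185·t² + 530·t + 276 = 0  ⇒  m = (-265)² − 185·276 = 19165
m = 19165 > 0,  v_rel·d = -265 < 0  ⇒  outside

inside=no margin=19165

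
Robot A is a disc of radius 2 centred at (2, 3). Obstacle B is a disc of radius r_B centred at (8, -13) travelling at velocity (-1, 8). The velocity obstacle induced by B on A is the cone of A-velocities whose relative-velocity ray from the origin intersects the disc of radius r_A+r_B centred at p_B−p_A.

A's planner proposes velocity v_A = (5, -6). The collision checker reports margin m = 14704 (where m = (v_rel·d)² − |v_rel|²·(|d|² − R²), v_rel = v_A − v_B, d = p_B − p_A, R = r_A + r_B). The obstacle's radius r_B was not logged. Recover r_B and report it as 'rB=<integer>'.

m = 14704
d = (6, -16);  v_rel = (6, -14),  |v_rel|² = 232
v_rel×d = (6)·(-16) − (-14)·(6) = -12
since m = R²·232 − (-12)²:  R² = (144 + 14704) / 232 = 64
R = √64 = 8  ⇒  r_B = 8 − 2 = 6

rB=6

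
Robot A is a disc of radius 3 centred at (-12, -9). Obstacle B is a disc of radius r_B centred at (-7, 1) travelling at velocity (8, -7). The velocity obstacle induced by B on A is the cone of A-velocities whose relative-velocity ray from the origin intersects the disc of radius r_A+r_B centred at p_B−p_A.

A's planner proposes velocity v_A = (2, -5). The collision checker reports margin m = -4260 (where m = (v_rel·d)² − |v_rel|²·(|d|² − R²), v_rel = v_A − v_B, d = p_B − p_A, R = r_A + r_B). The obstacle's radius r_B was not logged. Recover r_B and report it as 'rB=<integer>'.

m = -4260
d = (5, 10);  v_rel = (-6, 2),  |v_rel|² = 40
v_rel×d = (-6)·(10) − (2)·(5) = -70
since m = R²·40 − (-70)²:  R² = (4900 + -4260) / 40 = 16
R = √16 = 4  ⇒  r_B = 4 − 3 = 1

rB=1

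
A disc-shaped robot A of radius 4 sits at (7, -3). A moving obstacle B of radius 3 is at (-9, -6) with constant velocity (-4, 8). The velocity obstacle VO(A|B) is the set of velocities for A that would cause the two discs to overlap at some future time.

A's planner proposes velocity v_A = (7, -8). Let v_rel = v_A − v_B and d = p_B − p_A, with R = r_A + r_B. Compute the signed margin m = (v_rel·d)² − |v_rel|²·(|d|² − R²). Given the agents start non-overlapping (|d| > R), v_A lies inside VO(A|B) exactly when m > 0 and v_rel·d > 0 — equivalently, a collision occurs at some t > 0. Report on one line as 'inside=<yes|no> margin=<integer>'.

d = (-16, -3),  |d|² = 265;  R = 4+3 = 7,  c = 265−7² = 216
v_rel = (11, -16),  |v_rel|² = 377;  v_rel·d = (11)·(-16) + (-16)·(-3) = -128
377·t² + 256·t + 216 = 0  ⇒  m = (-128)² − 377·216 = -65048
m = -65048 < 0,  v_rel·d = -128 < 0  ⇒  outside

inside=no margin=-65048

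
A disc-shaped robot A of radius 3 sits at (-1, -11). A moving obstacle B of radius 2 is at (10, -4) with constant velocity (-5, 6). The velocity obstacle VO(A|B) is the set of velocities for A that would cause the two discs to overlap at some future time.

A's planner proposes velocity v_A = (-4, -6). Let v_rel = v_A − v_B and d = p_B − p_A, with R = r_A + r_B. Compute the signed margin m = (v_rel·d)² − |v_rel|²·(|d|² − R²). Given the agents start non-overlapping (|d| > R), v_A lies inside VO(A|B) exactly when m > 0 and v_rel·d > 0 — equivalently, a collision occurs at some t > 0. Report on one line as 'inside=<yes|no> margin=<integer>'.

d = (11, 7),  |d|² = 170;  R = 3+2 = 5,  c = 170−5² = 145
v_rel = (1, -12),  |v_rel|² = 145;  v_rel·d = (1)·(11) + (-12)·(7) = -73
145·t² + 146·t + 145 = 0  ⇒  m = (-73)² − 145·145 = -15696
m = -15696 < 0,  v_rel·d = -73 < 0  ⇒  outside

inside=no margin=-15696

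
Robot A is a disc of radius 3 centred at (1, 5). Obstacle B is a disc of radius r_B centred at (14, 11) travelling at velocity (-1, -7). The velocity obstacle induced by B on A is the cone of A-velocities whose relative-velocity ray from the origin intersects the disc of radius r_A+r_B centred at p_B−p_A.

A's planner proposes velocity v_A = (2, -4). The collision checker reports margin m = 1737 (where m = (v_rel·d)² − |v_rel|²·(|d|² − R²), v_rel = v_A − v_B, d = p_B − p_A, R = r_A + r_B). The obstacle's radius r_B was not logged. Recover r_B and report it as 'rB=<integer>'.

m = 1737
d = (13, 6);  v_rel = (3, 3),  |v_rel|² = 18
v_rel×d = (3)·(6) − (3)·(13) = -21
since m = R²·18 − (-21)²:  R² = (441 + 1737) / 18 = 121
R = √121 = 11  ⇒  r_B = 11 − 3 = 8

rB=8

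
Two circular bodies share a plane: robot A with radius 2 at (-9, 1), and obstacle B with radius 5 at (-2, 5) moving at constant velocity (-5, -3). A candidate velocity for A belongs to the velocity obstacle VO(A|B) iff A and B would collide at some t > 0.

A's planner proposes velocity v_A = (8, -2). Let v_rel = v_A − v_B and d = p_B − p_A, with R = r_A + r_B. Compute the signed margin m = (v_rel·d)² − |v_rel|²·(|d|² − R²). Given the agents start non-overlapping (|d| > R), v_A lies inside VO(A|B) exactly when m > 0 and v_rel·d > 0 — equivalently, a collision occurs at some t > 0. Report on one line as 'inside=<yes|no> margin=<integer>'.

d = (7, 4),  |d|² = 65;  R = 2+5 = 7,  c = 65−7² = 16
v_rel = (13, 1),  |v_rel|² = 170;  v_rel·d = (13)·(7) + (1)·(4) = 95
170·t² − 190·t + 16 = 0  ⇒  m = 95² − 170·16 = 6305
m = 6305 > 0,  v_rel·d = 95 > 0  ⇒  inside

inside=yes margin=6305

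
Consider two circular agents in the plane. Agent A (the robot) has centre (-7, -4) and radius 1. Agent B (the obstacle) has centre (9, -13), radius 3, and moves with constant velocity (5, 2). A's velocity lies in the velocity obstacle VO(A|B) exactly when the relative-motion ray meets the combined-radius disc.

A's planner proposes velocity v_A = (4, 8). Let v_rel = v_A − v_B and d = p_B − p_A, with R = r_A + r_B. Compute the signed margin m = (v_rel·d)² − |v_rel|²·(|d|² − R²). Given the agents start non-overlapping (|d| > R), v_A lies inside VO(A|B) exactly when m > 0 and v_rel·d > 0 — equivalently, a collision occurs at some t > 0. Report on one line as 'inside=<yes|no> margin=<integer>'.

d = (16, -9),  |d|² = 337;  R = 1+3 = 4,  c = 337−4² = 321
v_rel = (-1, 6),  |v_rel|² = 37;  v_rel·d = (-1)·(16) + (6)·(-9) = -70
37·t² + 140·t + 321 = 0  ⇒  m = (-70)² − 37·321 = -6977
m = -6977 < 0,  v_rel·d = -70 < 0  ⇒  outside

inside=no margin=-6977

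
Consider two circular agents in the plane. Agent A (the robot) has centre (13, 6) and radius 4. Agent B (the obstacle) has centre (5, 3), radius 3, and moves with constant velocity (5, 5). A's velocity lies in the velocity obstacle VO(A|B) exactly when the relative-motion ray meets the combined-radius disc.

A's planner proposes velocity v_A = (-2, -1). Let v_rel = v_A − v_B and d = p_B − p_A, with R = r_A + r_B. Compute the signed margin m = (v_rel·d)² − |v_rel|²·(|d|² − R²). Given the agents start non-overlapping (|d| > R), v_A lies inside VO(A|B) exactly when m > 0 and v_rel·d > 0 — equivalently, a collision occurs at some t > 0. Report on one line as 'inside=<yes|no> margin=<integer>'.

d = (-8, -3),  |d|² = 73;  R = 4+3 = 7,  c = 73−7² = 24
v_rel = (-7, -6),  |v_rel|² = 85;  v_rel·d = (-7)·(-8) + (-6)·(-3) = 74
85·t² − 148·t + 24 = 0  ⇒  m = 74² − 85·24 = 3436
m = 3436 > 0,  v_rel·d = 74 > 0  ⇒  inside

inside=yes margin=3436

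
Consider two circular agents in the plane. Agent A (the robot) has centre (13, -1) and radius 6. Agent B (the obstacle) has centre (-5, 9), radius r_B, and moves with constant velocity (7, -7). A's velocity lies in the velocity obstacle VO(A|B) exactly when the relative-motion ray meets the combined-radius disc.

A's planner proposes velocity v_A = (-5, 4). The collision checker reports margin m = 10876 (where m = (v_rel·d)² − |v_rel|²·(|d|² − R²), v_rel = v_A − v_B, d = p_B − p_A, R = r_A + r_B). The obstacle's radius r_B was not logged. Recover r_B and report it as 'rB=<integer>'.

m = 10876
d = (-18, 10);  v_rel = (-12, 11),  |v_rel|² = 265
v_rel×d = (-12)·(10) − (11)·(-18) = 78
since m = R²·265 − 78²:  R² = (6084 + 10876) / 265 = 64
R = √64 = 8  ⇒  r_B = 8 − 6 = 2

rB=2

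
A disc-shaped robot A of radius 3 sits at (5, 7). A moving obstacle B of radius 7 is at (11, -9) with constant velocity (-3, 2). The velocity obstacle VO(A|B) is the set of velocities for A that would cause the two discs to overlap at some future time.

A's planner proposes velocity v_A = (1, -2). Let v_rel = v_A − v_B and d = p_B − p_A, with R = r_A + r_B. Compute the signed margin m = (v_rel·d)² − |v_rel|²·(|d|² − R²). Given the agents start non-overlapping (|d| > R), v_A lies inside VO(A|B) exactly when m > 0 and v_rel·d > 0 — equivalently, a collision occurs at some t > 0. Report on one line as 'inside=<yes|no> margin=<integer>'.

d = (6, -16),  |d|² = 292;  R = 3+7 = 10,  c = 292−10² = 192
v_rel = (4, -4),  |v_rel|² = 32;  v_rel·d = (4)·(6) + (-4)·(-16) = 88
32·t² − 176·t + 192 = 0  ⇒  m = 88² − 32·192 = 1600
m = 1600 > 0,  v_rel·d = 88 > 0  ⇒  inside

inside=yes margin=1600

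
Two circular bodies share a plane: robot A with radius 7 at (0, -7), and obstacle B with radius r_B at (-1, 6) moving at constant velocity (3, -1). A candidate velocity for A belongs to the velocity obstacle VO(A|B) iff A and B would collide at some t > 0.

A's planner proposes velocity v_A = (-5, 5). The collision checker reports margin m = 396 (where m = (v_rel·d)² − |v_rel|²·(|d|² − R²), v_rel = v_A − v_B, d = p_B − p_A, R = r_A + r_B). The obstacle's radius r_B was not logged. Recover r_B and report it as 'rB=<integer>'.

m = 396
d = (-1, 13);  v_rel = (-8, 6),  |v_rel|² = 100
v_rel×d = (-8)·(13) − (6)·(-1) = -98
since m = R²·100 − (-98)²:  R² = (9604 + 396) / 100 = 100
R = √100 = 10  ⇒  r_B = 10 − 7 = 3

rB=3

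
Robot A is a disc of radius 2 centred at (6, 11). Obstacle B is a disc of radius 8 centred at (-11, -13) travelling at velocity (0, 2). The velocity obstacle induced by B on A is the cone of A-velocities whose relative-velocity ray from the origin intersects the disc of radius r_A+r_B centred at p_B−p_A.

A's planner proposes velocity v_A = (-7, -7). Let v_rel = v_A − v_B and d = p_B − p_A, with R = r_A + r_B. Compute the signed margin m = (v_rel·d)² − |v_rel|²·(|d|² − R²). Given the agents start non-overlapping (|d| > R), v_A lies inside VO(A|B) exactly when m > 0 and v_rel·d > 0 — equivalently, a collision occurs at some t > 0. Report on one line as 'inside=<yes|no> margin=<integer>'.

d = (-17, -24),  |d|² = 865;  R = 2+8 = 10,  c = 865−10² = 765
v_rel = (-7, -9),  |v_rel|² = 130;  v_rel·d = (-7)·(-17) + (-9)·(-24) = 335
130·t² − 670·t + 765 = 0  ⇒  m = 335² − 130·765 = 12775
m = 12775 > 0,  v_rel·d = 335 > 0  ⇒  inside

inside=yes margin=12775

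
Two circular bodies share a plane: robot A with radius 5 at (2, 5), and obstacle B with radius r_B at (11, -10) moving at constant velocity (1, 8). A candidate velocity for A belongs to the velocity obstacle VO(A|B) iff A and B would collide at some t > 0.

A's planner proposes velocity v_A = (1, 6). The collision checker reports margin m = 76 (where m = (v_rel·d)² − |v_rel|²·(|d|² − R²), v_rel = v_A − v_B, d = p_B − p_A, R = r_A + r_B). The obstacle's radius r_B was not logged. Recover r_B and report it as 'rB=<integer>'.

m = 76
d = (9, -15);  v_rel = (0, -2),  |v_rel|² = 4
v_rel×d = (0)·(-15) − (-2)·(9) = 18
since m = R²·4 − 18²:  R² = (324 + 76) / 4 = 100
R = √100 = 10  ⇒  r_B = 10 − 5 = 5

rB=5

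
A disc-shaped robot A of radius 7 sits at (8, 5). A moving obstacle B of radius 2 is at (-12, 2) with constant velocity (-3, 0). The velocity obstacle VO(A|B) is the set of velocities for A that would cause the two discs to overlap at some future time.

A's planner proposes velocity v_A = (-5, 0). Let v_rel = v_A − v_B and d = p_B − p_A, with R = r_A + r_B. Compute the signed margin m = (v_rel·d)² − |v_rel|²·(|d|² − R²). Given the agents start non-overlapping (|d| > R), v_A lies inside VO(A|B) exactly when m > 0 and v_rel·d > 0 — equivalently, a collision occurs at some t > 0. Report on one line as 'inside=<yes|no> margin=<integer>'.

d = (-20, -3),  |d|² = 409;  R = 7+2 = 9,  c = 409−9² = 328
v_rel = (-2, 0),  |v_rel|² = 4;  v_rel·d = (-2)·(-20) + (0)·(-3) = 40
4·t² − 80·t + 328 = 0  ⇒  m = 40² − 4·328 = 288
m = 288 > 0,  v_rel·d = 40 > 0  ⇒  inside

inside=yes margin=288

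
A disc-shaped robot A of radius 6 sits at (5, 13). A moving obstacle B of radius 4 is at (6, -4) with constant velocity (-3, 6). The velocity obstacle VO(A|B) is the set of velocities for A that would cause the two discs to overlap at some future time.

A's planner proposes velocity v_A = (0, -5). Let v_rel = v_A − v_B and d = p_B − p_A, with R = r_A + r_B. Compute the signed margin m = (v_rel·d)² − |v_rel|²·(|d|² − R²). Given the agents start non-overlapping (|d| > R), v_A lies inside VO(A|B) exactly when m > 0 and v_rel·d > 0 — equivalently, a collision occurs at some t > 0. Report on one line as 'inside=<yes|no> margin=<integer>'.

d = (1, -17),  |d|² = 290;  R = 6+4 = 10,  c = 290−10² = 190
v_rel = (3, -11),  |v_rel|² = 130;  v_rel·d = (3)·(1) + (-11)·(-17) = 190
130·t² − 380·t + 190 = 0  ⇒  m = 190² − 130·190 = 11400
m = 11400 > 0,  v_rel·d = 190 > 0  ⇒  inside

inside=yes margin=11400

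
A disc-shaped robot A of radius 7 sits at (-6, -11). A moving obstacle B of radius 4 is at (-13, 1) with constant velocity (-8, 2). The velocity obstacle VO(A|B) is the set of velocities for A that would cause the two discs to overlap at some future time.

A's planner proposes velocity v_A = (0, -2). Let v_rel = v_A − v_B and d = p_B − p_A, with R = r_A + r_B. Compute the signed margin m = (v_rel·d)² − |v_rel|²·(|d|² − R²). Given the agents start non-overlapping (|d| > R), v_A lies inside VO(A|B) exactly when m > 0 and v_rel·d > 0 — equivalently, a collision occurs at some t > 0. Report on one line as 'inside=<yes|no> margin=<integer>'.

d = (-7, 12),  |d|² = 193;  R = 7+4 = 11,  c = 193−11² = 72
v_rel = (8, -4),  |v_rel|² = 80;  v_rel·d = (8)·(-7) + (-4)·(12) = -104
80·t² + 208·t + 72 = 0  ⇒  m = (-104)² − 80·72 = 5056
m = 5056 > 0,  v_rel·d = -104 < 0  ⇒  outside

inside=no margin=5056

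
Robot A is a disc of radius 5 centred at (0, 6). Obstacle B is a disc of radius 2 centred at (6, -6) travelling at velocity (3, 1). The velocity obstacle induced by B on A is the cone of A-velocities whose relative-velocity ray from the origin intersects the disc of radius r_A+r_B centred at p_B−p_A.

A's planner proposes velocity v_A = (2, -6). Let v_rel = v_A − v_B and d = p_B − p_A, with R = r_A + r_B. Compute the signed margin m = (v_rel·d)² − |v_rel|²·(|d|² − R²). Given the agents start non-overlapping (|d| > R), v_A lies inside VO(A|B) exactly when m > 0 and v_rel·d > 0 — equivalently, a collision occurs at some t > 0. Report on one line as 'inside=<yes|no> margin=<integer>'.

d = (6, -12),  |d|² = 180;  R = 5+2 = 7,  c = 180−7² = 131
v_rel = (-1, -7),  |v_rel|² = 50;  v_rel·d = (-1)·(6) + (-7)·(-12) = 78
50·t² − 156·t + 131 = 0  ⇒  m = 78² − 50·131 = -466
m = -466 < 0,  v_rel·d = 78 > 0  ⇒  outside

inside=no margin=-466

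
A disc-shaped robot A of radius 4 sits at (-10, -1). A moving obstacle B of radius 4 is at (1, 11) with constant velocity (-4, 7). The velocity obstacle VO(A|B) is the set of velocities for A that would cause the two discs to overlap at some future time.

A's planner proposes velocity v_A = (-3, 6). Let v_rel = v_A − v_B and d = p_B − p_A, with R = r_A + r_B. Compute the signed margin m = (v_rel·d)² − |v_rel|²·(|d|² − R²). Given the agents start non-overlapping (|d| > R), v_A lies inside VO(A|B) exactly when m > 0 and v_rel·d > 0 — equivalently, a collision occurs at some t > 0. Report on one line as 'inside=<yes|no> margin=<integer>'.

d = (11, 12),  |d|² = 265;  R = 4+4 = 8,  c = 265−8² = 201
v_rel = (1, -1),  |v_rel|² = 2;  v_rel·d = (1)·(11) + (-1)·(12) = -1
2·t² + 2·t + 201 = 0  ⇒  m = (-1)² − 2·201 = -401
m = -401 < 0,  v_rel·d = -1 < 0  ⇒  outside

inside=no margin=-401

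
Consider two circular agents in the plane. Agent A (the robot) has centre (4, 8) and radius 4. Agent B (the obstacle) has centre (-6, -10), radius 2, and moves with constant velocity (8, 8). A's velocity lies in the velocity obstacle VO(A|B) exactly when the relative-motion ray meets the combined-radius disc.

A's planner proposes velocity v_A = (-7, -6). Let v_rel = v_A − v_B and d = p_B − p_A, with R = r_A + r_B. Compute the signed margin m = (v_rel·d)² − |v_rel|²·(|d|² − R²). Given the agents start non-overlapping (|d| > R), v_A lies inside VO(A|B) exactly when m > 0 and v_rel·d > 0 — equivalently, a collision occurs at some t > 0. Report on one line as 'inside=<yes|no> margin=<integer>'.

d = (-10, -18),  |d|² = 424;  R = 4+2 = 6,  c = 424−6² = 388
v_rel = (-15, -14),  |v_rel|² = 421;  v_rel·d = (-15)·(-10) + (-14)·(-18) = 402
421·t² − 804·t + 388 = 0  ⇒  m = 402² − 421·388 = -1744
m = -1744 < 0,  v_rel·d = 402 > 0  ⇒  outside

inside=no margin=-1744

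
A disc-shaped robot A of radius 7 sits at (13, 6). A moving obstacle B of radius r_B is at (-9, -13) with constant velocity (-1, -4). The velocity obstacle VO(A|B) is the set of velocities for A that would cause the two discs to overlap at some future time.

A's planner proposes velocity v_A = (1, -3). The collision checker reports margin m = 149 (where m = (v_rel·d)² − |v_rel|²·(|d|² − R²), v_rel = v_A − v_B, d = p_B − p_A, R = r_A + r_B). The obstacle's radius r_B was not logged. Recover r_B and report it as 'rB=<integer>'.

m = 149
d = (-22, -19);  v_rel = (2, 1),  |v_rel|² = 5
v_rel×d = (2)·(-19) − (1)·(-22) = -16
since m = R²·5 − (-16)²:  R² = (256 + 149) / 5 = 81
R = √81 = 9  ⇒  r_B = 9 − 7 = 2

rB=2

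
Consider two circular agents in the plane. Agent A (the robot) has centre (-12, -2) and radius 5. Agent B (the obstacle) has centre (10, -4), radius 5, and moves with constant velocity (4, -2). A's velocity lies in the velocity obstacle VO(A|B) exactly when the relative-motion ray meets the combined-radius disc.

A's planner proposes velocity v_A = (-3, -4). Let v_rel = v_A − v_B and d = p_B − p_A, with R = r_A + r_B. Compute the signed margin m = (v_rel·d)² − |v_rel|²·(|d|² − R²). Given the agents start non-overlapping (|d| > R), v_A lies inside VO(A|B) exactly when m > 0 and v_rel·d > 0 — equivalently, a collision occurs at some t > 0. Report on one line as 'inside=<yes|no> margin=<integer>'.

d = (22, -2),  |d|² = 488;  R = 5+5 = 10,  c = 488−10² = 388
v_rel = (-7, -2),  |v_rel|² = 53;  v_rel·d = (-7)·(22) + (-2)·(-2) = -150
53·t² + 300·t + 388 = 0  ⇒  m = (-150)² − 53·388 = 1936
m = 1936 > 0,  v_rel·d = -150 < 0  ⇒  outside

inside=no margin=1936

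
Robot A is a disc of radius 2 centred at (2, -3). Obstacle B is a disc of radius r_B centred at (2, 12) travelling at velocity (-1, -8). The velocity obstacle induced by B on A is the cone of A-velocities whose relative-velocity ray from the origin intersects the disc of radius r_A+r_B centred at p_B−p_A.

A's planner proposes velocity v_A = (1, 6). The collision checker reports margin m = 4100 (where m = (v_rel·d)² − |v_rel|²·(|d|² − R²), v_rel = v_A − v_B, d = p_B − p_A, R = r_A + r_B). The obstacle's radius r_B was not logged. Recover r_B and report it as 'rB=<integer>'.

m = 4100
d = (0, 15);  v_rel = (2, 14),  |v_rel|² = 200
v_rel×d = (2)·(15) − (14)·(0) = 30
since m = R²·200 − 30²:  R² = (900 + 4100) / 200 = 25
R = √25 = 5  ⇒  r_B = 5 − 2 = 3

rB=3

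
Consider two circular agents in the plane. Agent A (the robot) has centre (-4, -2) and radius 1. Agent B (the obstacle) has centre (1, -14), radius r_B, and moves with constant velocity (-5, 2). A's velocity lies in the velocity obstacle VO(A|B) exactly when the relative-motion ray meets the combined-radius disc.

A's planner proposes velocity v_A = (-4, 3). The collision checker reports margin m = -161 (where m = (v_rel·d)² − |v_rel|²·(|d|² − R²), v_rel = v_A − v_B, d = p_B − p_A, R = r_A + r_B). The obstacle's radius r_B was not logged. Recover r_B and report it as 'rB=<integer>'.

m = -161
d = (5, -12);  v_rel = (1, 1),  |v_rel|² = 2
v_rel×d = (1)·(-12) − (1)·(5) = -17
since m = R²·2 − (-17)²:  R² = (289 + -161) / 2 = 64
R = √64 = 8  ⇒  r_B = 8 − 1 = 7

rB=7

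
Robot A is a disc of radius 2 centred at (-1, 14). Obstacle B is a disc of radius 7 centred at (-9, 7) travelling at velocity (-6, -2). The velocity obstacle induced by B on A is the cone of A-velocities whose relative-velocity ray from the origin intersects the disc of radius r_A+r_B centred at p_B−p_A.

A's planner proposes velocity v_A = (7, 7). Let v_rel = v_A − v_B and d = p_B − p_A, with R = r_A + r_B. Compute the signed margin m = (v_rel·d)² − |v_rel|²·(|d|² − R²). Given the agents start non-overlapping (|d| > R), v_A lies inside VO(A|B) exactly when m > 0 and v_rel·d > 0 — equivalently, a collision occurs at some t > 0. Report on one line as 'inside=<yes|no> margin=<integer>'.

d = (-8, -7),  |d|² = 113;  R = 2+7 = 9,  c = 113−9² = 32
v_rel = (13, 9),  |v_rel|² = 250;  v_rel·d = (13)·(-8) + (9)·(-7) = -167
250·t² + 334·t + 32 = 0  ⇒  m = (-167)² − 250·32 = 19889
m = 19889 > 0,  v_rel·d = -167 < 0  ⇒  outside

inside=no margin=19889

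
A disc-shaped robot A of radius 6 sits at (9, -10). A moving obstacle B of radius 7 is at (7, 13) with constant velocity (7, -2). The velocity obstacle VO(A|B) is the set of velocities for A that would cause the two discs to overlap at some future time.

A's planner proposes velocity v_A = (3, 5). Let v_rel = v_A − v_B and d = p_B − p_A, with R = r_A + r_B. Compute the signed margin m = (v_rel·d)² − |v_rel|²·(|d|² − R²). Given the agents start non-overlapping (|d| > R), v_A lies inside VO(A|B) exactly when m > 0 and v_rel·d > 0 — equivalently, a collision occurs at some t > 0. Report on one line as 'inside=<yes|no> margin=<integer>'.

d = (-2, 23),  |d|² = 533;  R = 6+7 = 13,  c = 533−13² = 364
v_rel = (-4, 7),  |v_rel|² = 65;  v_rel·d = (-4)·(-2) + (7)·(23) = 169
65·t² − 338·t + 364 = 0  ⇒  m = 169² − 65·364 = 4901
m = 4901 > 0,  v_rel·d = 169 > 0  ⇒  inside

inside=yes margin=4901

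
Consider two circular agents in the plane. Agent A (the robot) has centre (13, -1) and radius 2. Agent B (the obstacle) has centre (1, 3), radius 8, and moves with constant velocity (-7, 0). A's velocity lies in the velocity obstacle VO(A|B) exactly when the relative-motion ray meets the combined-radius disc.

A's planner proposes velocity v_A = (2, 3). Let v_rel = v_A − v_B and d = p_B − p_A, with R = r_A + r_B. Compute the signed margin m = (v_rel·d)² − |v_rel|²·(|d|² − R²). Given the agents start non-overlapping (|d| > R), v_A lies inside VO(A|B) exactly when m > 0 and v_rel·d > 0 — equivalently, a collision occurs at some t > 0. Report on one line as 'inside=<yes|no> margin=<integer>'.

d = (-12, 4),  |d|² = 160;  R = 2+8 = 10,  c = 160−10² = 60
v_rel = (9, 3),  |v_rel|² = 90;  v_rel·d = (9)·(-12) + (3)·(4) = -96
90·t² + 192·t + 60 = 0  ⇒  m = (-96)² − 90·60 = 3816
m = 3816 > 0,  v_rel·d = -96 < 0  ⇒  outside

inside=no margin=3816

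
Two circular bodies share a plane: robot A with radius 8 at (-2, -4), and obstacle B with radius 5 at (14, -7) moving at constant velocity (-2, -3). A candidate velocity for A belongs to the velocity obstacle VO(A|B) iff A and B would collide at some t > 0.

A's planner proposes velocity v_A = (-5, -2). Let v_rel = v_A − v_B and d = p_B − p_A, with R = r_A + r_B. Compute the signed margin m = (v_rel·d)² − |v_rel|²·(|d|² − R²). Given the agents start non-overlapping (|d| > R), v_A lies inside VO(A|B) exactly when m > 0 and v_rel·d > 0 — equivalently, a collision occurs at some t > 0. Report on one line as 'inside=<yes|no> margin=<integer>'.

d = (16, -3),  |d|² = 265;  R = 8+5 = 13,  c = 265−13² = 96
v_rel = (-3, 1),  |v_rel|² = 10;  v_rel·d = (-3)·(16) + (1)·(-3) = -51
10·t² + 102·t + 96 = 0  ⇒  m = (-51)² − 10·96 = 1641
m = 1641 > 0,  v_rel·d = -51 < 0  ⇒  outside

inside=no margin=1641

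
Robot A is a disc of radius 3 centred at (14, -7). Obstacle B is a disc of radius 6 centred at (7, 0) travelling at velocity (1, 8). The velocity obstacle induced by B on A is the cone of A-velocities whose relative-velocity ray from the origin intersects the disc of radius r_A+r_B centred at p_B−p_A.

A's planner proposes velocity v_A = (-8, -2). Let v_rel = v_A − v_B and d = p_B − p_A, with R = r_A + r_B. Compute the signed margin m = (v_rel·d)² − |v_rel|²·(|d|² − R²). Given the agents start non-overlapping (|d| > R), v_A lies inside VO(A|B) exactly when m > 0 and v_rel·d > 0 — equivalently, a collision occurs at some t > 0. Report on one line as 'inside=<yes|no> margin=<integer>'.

d = (-7, 7),  |d|² = 98;  R = 3+6 = 9,  c = 98−9² = 17
v_rel = (-9, -10),  |v_rel|² = 181;  v_rel·d = (-9)·(-7) + (-10)·(7) = -7
181·t² + 14·t + 17 = 0  ⇒  m = (-7)² − 181·17 = -3028
m = -3028 < 0,  v_rel·d = -7 < 0  ⇒  outside

inside=no margin=-3028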